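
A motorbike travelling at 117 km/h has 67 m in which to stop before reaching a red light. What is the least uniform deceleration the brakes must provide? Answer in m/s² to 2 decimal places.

Required deceleration ≈ 7.88 m/s²

117 km/h ÷ 3.6 = 32.5000 m/s.
v² = 2a·d ⇒ a = v²/(2d) = 32.5000² / (2 × 67.000) = 1056.250 / 134.000 = 7.8825 m/s².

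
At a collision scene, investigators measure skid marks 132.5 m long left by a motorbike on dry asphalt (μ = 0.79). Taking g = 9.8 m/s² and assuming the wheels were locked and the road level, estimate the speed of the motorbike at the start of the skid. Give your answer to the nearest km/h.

Initial speed ≈ 163 km/h

Deceleration a = μg = 0.79 × 9.8 = 7.742 m/s².
v = √(2a·d) = √(2 × 7.742 × 132.5) = √2051.630 = 45.2949 m/s.
= 45.2949 × 3.6 = 163.062 km/h.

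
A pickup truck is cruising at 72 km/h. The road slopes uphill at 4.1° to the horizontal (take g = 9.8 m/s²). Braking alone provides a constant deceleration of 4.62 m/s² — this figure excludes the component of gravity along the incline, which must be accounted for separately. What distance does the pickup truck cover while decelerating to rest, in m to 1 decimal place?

Braking distance ≈ 37.6 m

72 km/h ÷ 3.6 = 20.0000 m/s.
Gravity along the uphill slope adds to the braking deceleration: a_eff = 4.620 + 9.8·sin 4.1° = 4.620 + 0.701 = 5.321 m/s².
Braking distance = v²/(2a) = 20.0000² / (2 × 5.321) = 400.000 / 10.642 = 37.587 m.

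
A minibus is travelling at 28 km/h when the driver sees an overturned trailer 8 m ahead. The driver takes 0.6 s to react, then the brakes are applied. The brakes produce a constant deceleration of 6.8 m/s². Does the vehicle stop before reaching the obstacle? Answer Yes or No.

28 km/h ÷ 3.6 = 7.7778 m/s.
Reaction distance = 7.7778 × 0.6 = 4.667 m.
Braking distance = v²/(2a) = 60.494 / 13.600 = 4.448 m.
Total stopping distance = 4.667 + 4.448 = 9.115 m, vs 8 m available — it cannot stop in time and overshoots by 9.115 − 8 = 1.115 m.

No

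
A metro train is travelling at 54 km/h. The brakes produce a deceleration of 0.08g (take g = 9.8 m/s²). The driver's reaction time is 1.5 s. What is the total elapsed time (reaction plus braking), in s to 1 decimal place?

54 km/h ÷ 3.6 = 15.0000 m/s.
a = 0.08 × 9.8 = 0.784 m/s².
Braking time = v/a = 15.0000 / 0.784 = 19.133 s.
Total = 1.5 + 19.133 = 20.633 s.

Total time ≈ 20.6 s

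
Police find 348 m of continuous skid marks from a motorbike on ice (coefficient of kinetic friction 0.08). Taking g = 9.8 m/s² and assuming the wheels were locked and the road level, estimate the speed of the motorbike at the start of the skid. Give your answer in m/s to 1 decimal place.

Deceleration a = μg = 0.08 × 9.8 = 0.784 m/s².
v = √(2a·d) = √(2 × 0.784 × 348) = √545.664 = 23.3595 m/s.

Initial speed ≈ 23.4 m/s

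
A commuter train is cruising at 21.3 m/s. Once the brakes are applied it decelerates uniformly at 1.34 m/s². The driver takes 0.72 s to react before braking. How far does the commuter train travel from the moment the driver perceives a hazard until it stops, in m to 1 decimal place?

Reaction distance = v·t_r = 21.3000 × 0.72 = 15.336 m.
Braking distance = v²/(2a) = 21.3000² / (2 × 1.340) = 453.690 / 2.680 = 169.287 m.
Total = 15.336 + 169.287 = 184.623 m.

Total stopping distance ≈ 184.6 m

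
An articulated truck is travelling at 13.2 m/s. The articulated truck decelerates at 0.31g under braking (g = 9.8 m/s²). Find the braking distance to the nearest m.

Braking distance ≈ 29 m

a = 0.31 × 9.8 = 3.038 m/s².
Braking distance = v²/(2a) = 13.2000² / (2 × 3.038) = 174.240 / 6.076 = 28.677 m.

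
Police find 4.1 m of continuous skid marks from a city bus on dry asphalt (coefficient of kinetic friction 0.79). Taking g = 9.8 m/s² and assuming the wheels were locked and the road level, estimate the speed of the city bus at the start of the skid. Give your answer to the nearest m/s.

Deceleration a = μg = 0.79 × 9.8 = 7.742 m/s².
v = √(2a·d) = √(2 × 7.742 × 4.1) = √63.484 = 7.9677 m/s.

Initial speed ≈ 8 m/s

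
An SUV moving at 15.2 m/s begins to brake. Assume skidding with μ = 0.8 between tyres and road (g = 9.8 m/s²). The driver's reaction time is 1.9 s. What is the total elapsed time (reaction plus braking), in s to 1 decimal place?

a = μg = 0.8 × 9.8 = 7.840 m/s².
Braking time = v/a = 15.2000 / 7.840 = 1.939 s.
Total = 1.9 + 1.939 = 3.839 s.

Total time ≈ 3.8 s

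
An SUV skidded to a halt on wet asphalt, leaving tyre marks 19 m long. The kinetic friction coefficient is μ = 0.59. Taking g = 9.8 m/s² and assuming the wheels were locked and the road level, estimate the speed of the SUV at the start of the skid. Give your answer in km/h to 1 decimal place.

Deceleration a = μg = 0.59 × 9.8 = 5.782 m/s².
v = √(2a·d) = √(2 × 5.782 × 19) = √219.716 = 14.8228 m/s.
= 14.8228 × 3.6 = 53.362 km/h.

Initial speed ≈ 53.4 km/h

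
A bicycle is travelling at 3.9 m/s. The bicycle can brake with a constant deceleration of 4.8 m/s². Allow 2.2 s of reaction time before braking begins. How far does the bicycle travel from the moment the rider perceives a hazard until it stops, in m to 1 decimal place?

Reaction distance = v·t_r = 3.9000 × 2.2 = 8.580 m.
Braking distance = v²/(2a) = 3.9000² / (2 × 4.800) = 15.210 / 9.600 = 1.584 m.
Total = 8.580 + 1.584 = 10.164 m.

Total stopping distance ≈ 10.2 m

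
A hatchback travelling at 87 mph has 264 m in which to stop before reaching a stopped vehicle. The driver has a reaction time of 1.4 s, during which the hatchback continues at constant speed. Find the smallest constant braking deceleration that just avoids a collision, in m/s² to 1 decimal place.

Required deceleration ≈ 3.6 m/s²

87 mph × 0.44704 = 38.8925 m/s.
Distance covered during reaction = 38.8925 × 1.4 = 54.449 m.
Distance available for braking: 264 − 54.449 = 209.551 m.
v² = 2a·d ⇒ a = v²/(2d) = 38.8925² / (2 × 209.551) = 1512.627 / 419.102 = 3.6092 m/s².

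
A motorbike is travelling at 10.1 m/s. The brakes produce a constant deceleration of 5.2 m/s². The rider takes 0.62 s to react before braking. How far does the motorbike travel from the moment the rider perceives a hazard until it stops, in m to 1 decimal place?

Reaction distance = v·t_r = 10.1000 × 0.62 = 6.262 m.
Braking distance = v²/(2a) = 10.1000² / (2 × 5.200) = 102.010 / 10.400 = 9.809 m.
Total = 6.262 + 9.809 = 16.071 m.

Total stopping distance ≈ 16.1 m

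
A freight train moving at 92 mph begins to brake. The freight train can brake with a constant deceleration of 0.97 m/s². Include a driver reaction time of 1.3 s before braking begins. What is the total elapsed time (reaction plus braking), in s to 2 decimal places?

Total time ≈ 43.70 s

92 mph × 0.44704 = 41.1277 m/s.
Braking time = v/a = 41.1277 / 0.970 = 42.400 s.
Total = 1.3 + 42.400 = 43.700 s.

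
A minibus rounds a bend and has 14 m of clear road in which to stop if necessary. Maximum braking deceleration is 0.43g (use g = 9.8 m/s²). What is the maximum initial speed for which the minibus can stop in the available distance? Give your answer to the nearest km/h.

a = 0.43 × 9.8 = 4.214 m/s².
v²/(2a) = d ⇒ v = √(2 × 4.214 × 14) = √117.99 = 10.8623 m/s.
10.8623 m/s × 3.6 = 39.104 km/h.

Maximum speed ≈ 39 km/h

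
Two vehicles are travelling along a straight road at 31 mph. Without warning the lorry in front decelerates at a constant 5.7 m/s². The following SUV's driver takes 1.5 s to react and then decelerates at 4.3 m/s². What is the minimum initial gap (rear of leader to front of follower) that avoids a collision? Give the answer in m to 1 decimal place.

Minimum gap ≈ 26.3 m

31 mph × 0.44704 = 13.8582 m/s.
Leader travels v²/(2a_L) = 192.050 / 11.400 = 16.846 m before stopping.
Follower covers v·t_r = 13.8582 × 1.5 = 20.787 m while reacting, then v²/(2a_F) = 192.050 / 8.600 = 22.331 m while braking, for a total of 20.787 + 22.331 = 43.118 m.
Since a_F ≤ a_L and the follower starts braking later, the follower is never slower than the leader, so the closest approach is when both have stopped.
Minimum gap = 43.118 − 16.846 = 26.272 m.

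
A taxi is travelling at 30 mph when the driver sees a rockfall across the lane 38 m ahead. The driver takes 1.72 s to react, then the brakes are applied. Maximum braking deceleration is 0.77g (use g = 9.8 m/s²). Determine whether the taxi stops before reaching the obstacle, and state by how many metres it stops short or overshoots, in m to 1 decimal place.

30 mph × 0.44704 = 13.4112 m/s.
a = 0.77 × 9.8 = 7.546 m/s².
Reaction distance = 13.4112 × 1.72 = 23.067 m.
Braking distance = v²/(2a) = 179.860 / 15.092 = 11.918 m.
Total stopping distance = 23.067 + 11.918 = 34.985 m, vs 38 m available — it stops with 38 − 34.985 = 3.015 m to spare.

Yes — it stops 3.0 m short of the obstacle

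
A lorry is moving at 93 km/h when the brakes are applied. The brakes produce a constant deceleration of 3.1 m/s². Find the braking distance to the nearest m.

Braking distance ≈ 108 m

93 km/h ÷ 3.6 = 25.8333 m/s.
Braking distance = v²/(2a) = 25.8333² / (2 × 3.100) = 667.359 / 6.200 = 107.639 m.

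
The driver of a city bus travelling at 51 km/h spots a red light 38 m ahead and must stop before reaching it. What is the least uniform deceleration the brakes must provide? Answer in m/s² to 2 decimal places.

51 km/h ÷ 3.6 = 14.1667 m/s.
v² = 2a·d ⇒ a = v²/(2d) = 14.1667² / (2 × 38.000) = 200.695 / 76.000 = 2.6407 m/s².

Required deceleration ≈ 2.64 m/s²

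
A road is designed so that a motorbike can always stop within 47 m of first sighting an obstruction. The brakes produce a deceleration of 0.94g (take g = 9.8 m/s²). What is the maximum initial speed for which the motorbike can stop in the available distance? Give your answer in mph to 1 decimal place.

Maximum speed ≈ 65.8 mph

a = 0.94 × 9.8 = 9.212 m/s².
v²/(2a) = d ⇒ v = √(2 × 9.212 × 47) = √865.93 = 29.4267 m/s.
29.4267 m/s ÷ 0.44704 = 65.826 mph.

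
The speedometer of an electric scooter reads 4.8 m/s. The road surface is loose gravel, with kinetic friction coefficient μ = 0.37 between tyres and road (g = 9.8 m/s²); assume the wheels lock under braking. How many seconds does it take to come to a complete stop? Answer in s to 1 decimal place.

Braking time ≈ 1.3 s

a = μg = 0.37 × 9.8 = 3.626 m/s².
Braking time = v/a = 4.8000 / 3.626 = 1.324 s.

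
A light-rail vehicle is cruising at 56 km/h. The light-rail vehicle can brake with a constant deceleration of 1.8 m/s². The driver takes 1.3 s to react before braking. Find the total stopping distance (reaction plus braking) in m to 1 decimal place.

Total stopping distance ≈ 87.4 m

56 km/h ÷ 3.6 = 15.5556 m/s.
Reaction distance = v·t_r = 15.5556 × 1.3 = 20.222 m.
Braking distance = v²/(2a) = 15.5556² / (2 × 1.800) = 241.977 / 3.600 = 67.216 m.
Total = 20.222 + 67.216 = 87.438 m.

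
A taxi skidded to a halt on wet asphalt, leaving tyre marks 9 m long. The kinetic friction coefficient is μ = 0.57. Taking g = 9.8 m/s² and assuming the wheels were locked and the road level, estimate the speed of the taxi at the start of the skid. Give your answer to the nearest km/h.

Initial speed ≈ 36 km/h

Deceleration a = μg = 0.57 × 9.8 = 5.586 m/s².
v = √(2a·d) = √(2 × 5.586 × 9) = √100.548 = 10.0274 m/s.
= 10.0274 × 3.6 = 36.099 km/h.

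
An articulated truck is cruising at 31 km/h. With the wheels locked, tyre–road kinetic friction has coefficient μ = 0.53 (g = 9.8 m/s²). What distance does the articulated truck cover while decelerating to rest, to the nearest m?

Braking distance ≈ 7 m

31 km/h ÷ 3.6 = 8.6111 m/s.
a = μg = 0.53 × 9.8 = 5.194 m/s².
Braking distance = v²/(2a) = 8.6111² / (2 × 5.194) = 74.151 / 10.388 = 7.138 m.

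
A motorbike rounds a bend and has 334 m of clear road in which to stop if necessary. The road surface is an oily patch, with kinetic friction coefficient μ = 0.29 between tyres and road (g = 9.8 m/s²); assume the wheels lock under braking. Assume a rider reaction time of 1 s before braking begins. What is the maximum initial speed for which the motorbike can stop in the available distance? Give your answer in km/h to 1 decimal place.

Maximum speed ≈ 147.0 km/h

a = μg = 0.29 × 9.8 = 2.842 m/s².
Stopping distance: v·t_r + v²/(2a) = 334 with t_r = 1 s and a = 2.842 m/s².
So v² + 5.684 v − 1898.46 = 0.
Positive root: v = −a·t_r + √((a·t_r)² + 2a·d) = −2.842 + √(8.077 + 1898.46) = 40.8219 m/s.
40.8219 m/s × 3.6 = 146.959 km/h.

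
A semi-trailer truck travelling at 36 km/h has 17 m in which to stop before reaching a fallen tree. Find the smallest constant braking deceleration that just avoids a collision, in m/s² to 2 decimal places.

Required deceleration ≈ 2.94 m/s²

36 km/h ÷ 3.6 = 10.0000 m/s.
v² = 2a·d ⇒ a = v²/(2d) = 10.0000² / (2 × 17.000) = 100.000 / 34.000 = 2.9412 m/s².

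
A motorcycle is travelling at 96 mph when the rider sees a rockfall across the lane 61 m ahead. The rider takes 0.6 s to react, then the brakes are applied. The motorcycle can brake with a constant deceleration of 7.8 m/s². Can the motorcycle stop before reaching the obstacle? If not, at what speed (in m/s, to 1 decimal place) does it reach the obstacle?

96 mph × 0.44704 = 42.9158 m/s.
Reaction distance = 42.9158 × 0.6 = 25.749 m.
Braking distance needed to stop: v²/(2a) = 1841.766 / 15.600 = 118.062 m, so total needed = 25.749 + 118.062 = 143.811 m > 61 m — it cannot stop.
Distance remaining when braking begins: 61 − 25.749 = 35.251 m.
v² = v₀² − 2a·d = 1841.766 − 2 × 7.800 × 35.251 = 1291.850 m²/s².
v = √1291.850 = 35.942 m/s.

No — it strikes the obstacle at 35.9 m/s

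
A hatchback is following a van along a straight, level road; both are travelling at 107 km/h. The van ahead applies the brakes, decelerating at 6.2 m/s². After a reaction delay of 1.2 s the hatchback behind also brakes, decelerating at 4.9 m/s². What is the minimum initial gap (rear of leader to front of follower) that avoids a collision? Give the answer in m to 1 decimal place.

Minimum gap ≈ 54.6 m

107 km/h ÷ 3.6 = 29.7222 m/s.
Leader travels v²/(2a_L) = 883.409 / 12.400 = 71.243 m before stopping.
Follower covers v·t_r = 29.7222 × 1.2 = 35.667 m while reacting, then v²/(2a_F) = 883.409 / 9.800 = 90.144 m while braking, for a total of 35.667 + 90.144 = 125.811 m.
Since a_F ≤ a_L and the follower starts braking later, the follower is never slower than the leader, so the closest approach is when both have stopped.
Minimum gap = 125.811 − 71.243 = 54.568 m.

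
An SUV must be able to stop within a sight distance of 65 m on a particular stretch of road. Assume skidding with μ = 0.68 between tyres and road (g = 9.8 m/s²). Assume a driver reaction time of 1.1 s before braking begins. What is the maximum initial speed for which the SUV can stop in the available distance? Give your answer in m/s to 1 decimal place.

Maximum speed ≈ 23.0 m/s

a = μg = 0.68 × 9.8 = 6.664 m/s².
Stopping distance: v·t_r + v²/(2a) = 65 with t_r = 1.1 s and a = 6.664 m/s².
So v² + 14.661 v − 866.32 = 0.
Positive root: v = −a·t_r + √((a·t_r)² + 2a·d) = −7.330 + √(53.729 + 866.32) = 23.0023 m/s.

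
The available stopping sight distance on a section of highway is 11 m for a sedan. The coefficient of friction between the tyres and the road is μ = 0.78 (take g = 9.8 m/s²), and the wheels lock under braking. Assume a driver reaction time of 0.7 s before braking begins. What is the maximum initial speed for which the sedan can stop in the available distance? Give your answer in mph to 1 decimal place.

a = μg = 0.78 × 9.8 = 7.644 m/s².
Stopping distance: v·t_r + v²/(2a) = 11 with t_r = 0.7 s and a = 7.644 m/s².
So v² + 10.702 v − 168.17 = 0.
Positive root: v = −a·t_r + √((a·t_r)² + 2a·d) = −5.351 + √(28.633 + 168.17) = 8.6776 m/s.
8.6776 m/s ÷ 0.44704 = 19.411 mph.

Maximum speed ≈ 19.4 mph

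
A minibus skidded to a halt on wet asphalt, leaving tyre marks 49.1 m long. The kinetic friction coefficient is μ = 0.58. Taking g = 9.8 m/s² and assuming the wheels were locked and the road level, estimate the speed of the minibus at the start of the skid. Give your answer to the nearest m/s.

Deceleration a = μg = 0.58 × 9.8 = 5.684 m/s².
v = √(2a·d) = √(2 × 5.684 × 49.1) = √558.169 = 23.6256 m/s.

Initial speed ≈ 24 m/s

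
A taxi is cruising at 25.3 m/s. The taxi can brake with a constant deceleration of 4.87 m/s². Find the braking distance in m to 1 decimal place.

Braking distance ≈ 65.7 m

Braking distance = v²/(2a) = 25.3000² / (2 × 4.870) = 640.090 / 9.740 = 65.718 m.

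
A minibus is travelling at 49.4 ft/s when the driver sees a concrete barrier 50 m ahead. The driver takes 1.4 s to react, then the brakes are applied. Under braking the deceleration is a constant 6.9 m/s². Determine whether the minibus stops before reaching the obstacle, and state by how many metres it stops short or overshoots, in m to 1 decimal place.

Yes — it stops 12.5 m short of the obstacle

49.4 ft/s × 0.3048 = 15.0571 m/s.
Reaction distance = 15.0571 × 1.4 = 21.080 m.
Braking distance = v²/(2a) = 226.716 / 13.800 = 16.429 m.
Total stopping distance = 21.080 + 16.429 = 37.509 m, vs 50 m available — it stops with 50 − 37.509 = 12.491 m to spare.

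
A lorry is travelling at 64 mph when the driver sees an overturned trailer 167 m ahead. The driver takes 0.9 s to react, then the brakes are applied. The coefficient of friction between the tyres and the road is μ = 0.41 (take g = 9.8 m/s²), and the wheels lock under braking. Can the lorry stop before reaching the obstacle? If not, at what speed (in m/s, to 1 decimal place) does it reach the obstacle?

Yes — it stops about 39.4 m short of the obstacle, so it never reaches it

64 mph × 0.44704 = 28.6106 m/s.
a = μg = 0.41 × 9.8 = 4.018 m/s².
Reaction distance = 28.6106 × 0.9 = 25.750 m.
Braking distance = v²/(2a) = 818.566 / 8.036 = 101.862 m.
Total stopping distance = 25.750 + 101.862 = 127.612 m, vs 167 m available — it stops with 167 − 127.612 = 39.388 m to spare.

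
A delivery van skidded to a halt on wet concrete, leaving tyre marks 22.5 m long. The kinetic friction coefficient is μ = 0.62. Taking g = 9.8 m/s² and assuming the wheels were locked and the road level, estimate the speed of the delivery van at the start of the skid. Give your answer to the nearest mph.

Deceleration a = μg = 0.62 × 9.8 = 6.076 m/s².
v = √(2a·d) = √(2 × 6.076 × 22.5) = √273.420 = 16.5354 m/s.
= 16.5354 ÷ 0.44704 = 36.989 mph.

Initial speed ≈ 37 mph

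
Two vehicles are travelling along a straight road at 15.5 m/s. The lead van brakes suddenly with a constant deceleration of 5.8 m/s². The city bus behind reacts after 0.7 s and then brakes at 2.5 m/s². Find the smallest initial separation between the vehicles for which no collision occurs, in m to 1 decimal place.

Minimum gap ≈ 38.2 m

Leader travels v²/(2a_L) = 240.250 / 11.600 = 20.711 m before stopping.
Follower covers v·t_r = 15.5000 × 0.7 = 10.850 m while reacting, then v²/(2a_F) = 240.250 / 5.000 = 48.050 m while braking, for a total of 10.850 + 48.050 = 58.900 m.
Since a_F ≤ a_L and the follower starts braking later, the follower is never slower than the leader, so the closest approach is when both have stopped.
Minimum gap = 58.900 − 20.711 = 38.189 m.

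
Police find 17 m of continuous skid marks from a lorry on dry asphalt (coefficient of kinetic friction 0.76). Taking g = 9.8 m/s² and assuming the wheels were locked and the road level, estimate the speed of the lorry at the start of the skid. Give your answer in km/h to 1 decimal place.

Deceleration a = μg = 0.76 × 9.8 = 7.448 m/s².
v = √(2a·d) = √(2 × 7.448 × 17) = √253.232 = 15.9133 m/s.
= 15.9133 × 3.6 = 57.288 km/h.

Initial speed ≈ 57.3 km/h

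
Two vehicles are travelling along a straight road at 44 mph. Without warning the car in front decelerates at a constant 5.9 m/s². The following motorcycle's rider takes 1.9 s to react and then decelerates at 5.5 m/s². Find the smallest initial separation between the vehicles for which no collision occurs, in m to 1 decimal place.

44 mph × 0.44704 = 19.6698 m/s.
Leader travels v²/(2a_L) = 386.901 / 11.800 = 32.788 m before stopping.
Follower covers v·t_r = 19.6698 × 1.9 = 37.373 m while reacting, then v²/(2a_F) = 386.901 / 11.000 = 35.173 m while braking, for a total of 37.373 + 35.173 = 72.546 m.
Since a_F ≤ a_L and the follower starts braking later, the follower is never slower than the leader, so the closest approach is when both have stopped.
Minimum gap = 72.546 − 32.788 = 39.758 m.

Minimum gap ≈ 39.8 m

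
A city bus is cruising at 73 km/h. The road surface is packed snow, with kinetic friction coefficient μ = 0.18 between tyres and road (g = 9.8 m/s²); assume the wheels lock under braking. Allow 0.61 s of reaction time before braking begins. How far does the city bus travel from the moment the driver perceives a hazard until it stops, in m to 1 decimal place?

Total stopping distance ≈ 128.9 m

73 km/h ÷ 3.6 = 20.2778 m/s.
a = μg = 0.18 × 9.8 = 1.764 m/s².
Reaction distance = v·t_r = 20.2778 × 0.61 = 12.369 m.
Braking distance = v²/(2a) = 20.2778² / (2 × 1.764) = 411.189 / 3.528 = 116.550 m.
Total = 12.369 + 116.550 = 128.919 m.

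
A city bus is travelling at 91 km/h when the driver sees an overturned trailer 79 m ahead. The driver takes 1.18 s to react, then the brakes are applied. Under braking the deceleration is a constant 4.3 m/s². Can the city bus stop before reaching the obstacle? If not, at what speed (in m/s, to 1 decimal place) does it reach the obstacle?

No — it strikes the obstacle at 14.7 m/s

91 km/h ÷ 3.6 = 25.2778 m/s.
Reaction distance = 25.2778 × 1.18 = 29.828 m.
Braking distance needed to stop: v²/(2a) = 638.967 / 8.600 = 74.298 m, so total needed = 29.828 + 74.298 = 104.126 m > 79 m — it cannot stop.
Distance remaining when braking begins: 79 − 29.828 = 49.172 m.
v² = v₀² − 2a·d = 638.967 − 2 × 4.300 × 49.172 = 216.088 m²/s².
v = √216.088 = 14.700 m/s.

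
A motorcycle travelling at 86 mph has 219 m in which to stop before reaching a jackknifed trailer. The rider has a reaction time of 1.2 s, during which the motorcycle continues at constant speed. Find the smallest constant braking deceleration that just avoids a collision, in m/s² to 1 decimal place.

86 mph × 0.44704 = 38.4454 m/s.
Distance covered during reaction = 38.4454 × 1.2 = 46.134 m.
Distance available for braking: 219 − 46.134 = 172.866 m.
v² = 2a·d ⇒ a = v²/(2d) = 38.4454² / (2 × 172.866) = 1478.049 / 345.732 = 4.2751 m/s².

Required deceleration ≈ 4.3 m/s²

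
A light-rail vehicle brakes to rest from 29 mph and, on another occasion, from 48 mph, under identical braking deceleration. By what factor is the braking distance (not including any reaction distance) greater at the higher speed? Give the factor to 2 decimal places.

Factor ≈ 2.74

Braking distance d = v²/(2a), so with a fixed, d ∝ v².
Factor = (48/29)² = 1.6552² = 2.7397.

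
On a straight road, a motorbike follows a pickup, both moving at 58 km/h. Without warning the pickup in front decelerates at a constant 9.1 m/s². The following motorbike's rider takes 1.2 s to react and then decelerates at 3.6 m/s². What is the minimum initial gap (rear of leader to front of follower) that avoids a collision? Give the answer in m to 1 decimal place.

Minimum gap ≈ 41.1 m

58 km/h ÷ 3.6 = 16.1111 m/s.
Leader travels v²/(2a_L) = 259.568 / 18.200 = 14.262 m before stopping.
Follower covers v·t_r = 16.1111 × 1.2 = 19.333 m while reacting, then v²/(2a_F) = 259.568 / 7.200 = 36.051 m while braking, for a total of 19.333 + 36.051 = 55.384 m.
Since a_F ≤ a_L and the follower starts braking later, the follower is never slower than the leader, so the closest approach is when both have stopped.
Minimum gap = 55.384 − 14.262 = 41.122 m.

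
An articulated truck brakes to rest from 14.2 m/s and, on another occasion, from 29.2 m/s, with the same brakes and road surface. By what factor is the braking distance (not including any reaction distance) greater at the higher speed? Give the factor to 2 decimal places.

Braking distance d = v²/(2a), so with a fixed, d ∝ v².
Factor = (29.2/14.2)² = 2.0563² = 4.2284.

Factor ≈ 4.23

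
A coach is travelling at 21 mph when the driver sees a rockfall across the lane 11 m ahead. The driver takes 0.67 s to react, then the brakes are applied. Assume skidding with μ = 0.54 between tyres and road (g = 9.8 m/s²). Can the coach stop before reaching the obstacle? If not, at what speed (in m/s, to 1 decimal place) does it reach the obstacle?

21 mph × 0.44704 = 9.3878 m/s.
a = μg = 0.54 × 9.8 = 5.292 m/s².
Reaction distance = 9.3878 × 0.67 = 6.290 m.
Braking distance needed to stop: v²/(2a) = 88.131 / 10.584 = 8.327 m, so total needed = 6.290 + 8.327 = 14.617 m > 11 m — it cannot stop.
Distance remaining when braking begins: 11 − 6.290 = 4.710 m.
v² = v₀² − 2a·d = 88.131 − 2 × 5.292 × 4.710 = 38.280 m²/s².
v = √38.280 = 6.187 m/s.

No — it strikes the obstacle at 6.2 m/s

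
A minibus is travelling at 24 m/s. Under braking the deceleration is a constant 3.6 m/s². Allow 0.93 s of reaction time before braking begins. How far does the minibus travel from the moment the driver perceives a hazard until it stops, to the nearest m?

Reaction distance = v·t_r = 24.0000 × 0.93 = 22.320 m.
Braking distance = v²/(2a) = 24.0000² / (2 × 3.600) = 576.000 / 7.200 = 80.000 m.
Total = 22.320 + 80.000 = 102.320 m.

Total stopping distance ≈ 102 m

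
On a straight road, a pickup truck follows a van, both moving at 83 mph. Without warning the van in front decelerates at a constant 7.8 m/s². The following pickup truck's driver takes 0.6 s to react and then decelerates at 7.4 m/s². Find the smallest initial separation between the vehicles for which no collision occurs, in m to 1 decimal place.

Minimum gap ≈ 27.0 m

83 mph × 0.44704 = 37.1043 m/s.
Leader travels v²/(2a_L) = 1376.729 / 15.600 = 88.252 m before stopping.
Follower covers v·t_r = 37.1043 × 0.6 = 22.263 m while reacting, then v²/(2a_F) = 1376.729 / 14.800 = 93.022 m while braking, for a total of 22.263 + 93.022 = 115.285 m.
Since a_F ≤ a_L and the follower starts braking later, the follower is never slower than the leader, so the closest approach is when both have stopped.
Minimum gap = 115.285 − 88.252 = 27.033 m.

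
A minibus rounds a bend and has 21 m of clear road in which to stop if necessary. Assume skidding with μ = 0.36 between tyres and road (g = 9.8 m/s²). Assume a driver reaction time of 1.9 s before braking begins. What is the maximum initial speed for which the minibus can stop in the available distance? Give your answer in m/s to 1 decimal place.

a = μg = 0.36 × 9.8 = 3.528 m/s².
Stopping distance: v·t_r + v²/(2a) = 21 with t_r = 1.9 s and a = 3.528 m/s².
So v² + 13.406 v − 148.18 = 0.
Positive root: v = −a·t_r + √((a·t_r)² + 2a·d) = −6.703 + √(44.930 + 148.18) = 7.1934 m/s.

Maximum speed ≈ 7.2 m/s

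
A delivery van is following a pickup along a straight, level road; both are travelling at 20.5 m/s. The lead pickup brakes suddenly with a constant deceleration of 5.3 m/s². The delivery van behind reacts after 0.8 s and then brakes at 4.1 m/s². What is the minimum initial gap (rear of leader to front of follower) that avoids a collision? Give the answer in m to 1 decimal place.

Leader travels v²/(2a_L) = 420.250 / 10.600 = 39.646 m before stopping.
Follower covers v·t_r = 20.5000 × 0.8 = 16.400 m while reacting, then v²/(2a_F) = 420.250 / 8.200 = 51.250 m while braking, for a total of 16.400 + 51.250 = 67.650 m.
Since a_F ≤ a_L and the follower starts braking later, the follower is never slower than the leader, so the closest approach is when both have stopped.
Minimum gap = 67.650 − 39.646 = 28.004 m.

Minimum gap ≈ 28.0 m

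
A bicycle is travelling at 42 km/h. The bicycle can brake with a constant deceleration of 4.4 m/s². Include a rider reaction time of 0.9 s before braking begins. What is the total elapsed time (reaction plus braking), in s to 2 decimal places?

42 km/h ÷ 3.6 = 11.6667 m/s.
Braking time = v/a = 11.6667 / 4.400 = 2.652 s.
Total = 0.9 + 2.652 = 3.552 s.

Total time ≈ 3.55 s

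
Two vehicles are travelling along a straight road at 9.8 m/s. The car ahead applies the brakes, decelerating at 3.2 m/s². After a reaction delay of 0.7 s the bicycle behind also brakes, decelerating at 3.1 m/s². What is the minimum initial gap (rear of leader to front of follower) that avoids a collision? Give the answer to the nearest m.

Leader travels v²/(2a_L) = 96.040 / 6.400 = 15.006 m before stopping.
Follower covers v·t_r = 9.8000 × 0.7 = 6.860 m while reacting, then v²/(2a_F) = 96.040 / 6.200 = 15.490 m while braking, for a total of 6.860 + 15.490 = 22.350 m.
Since a_F ≤ a_L and the follower starts braking later, the follower is never slower than the leader, so the closest approach is when both have stopped.
Minimum gap = 22.350 − 15.006 = 7.344 m.

Minimum gap ≈ 7 m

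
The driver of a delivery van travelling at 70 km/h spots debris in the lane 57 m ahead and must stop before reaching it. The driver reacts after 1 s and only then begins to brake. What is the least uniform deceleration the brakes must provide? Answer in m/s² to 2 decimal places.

Required deceleration ≈ 5.03 m/s²

70 km/h ÷ 3.6 = 19.4444 m/s.
Distance covered during reaction = 19.4444 × 1 = 19.444 m.
Distance available for braking: 57 − 19.444 = 37.556 m.
v² = 2a·d ⇒ a = v²/(2d) = 19.4444² / (2 × 37.556) = 378.085 / 75.112 = 5.0336 m/s².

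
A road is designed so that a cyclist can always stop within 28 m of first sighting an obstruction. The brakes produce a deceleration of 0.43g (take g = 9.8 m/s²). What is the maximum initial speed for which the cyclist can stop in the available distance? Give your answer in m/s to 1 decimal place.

a = 0.43 × 9.8 = 4.214 m/s².
v²/(2a) = d ⇒ v = √(2 × 4.214 × 28) = √235.98 = 15.3616 m/s.

Maximum speed ≈ 15.4 m/s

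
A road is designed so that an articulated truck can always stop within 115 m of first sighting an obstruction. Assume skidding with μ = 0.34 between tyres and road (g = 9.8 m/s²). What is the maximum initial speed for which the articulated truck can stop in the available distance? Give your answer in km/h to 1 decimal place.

a = μg = 0.34 × 9.8 = 3.332 m/s².
v²/(2a) = d ⇒ v = √(2 × 3.332 × 115) = √766.36 = 27.6832 m/s.
27.6832 m/s × 3.6 = 99.660 km/h.

Maximum speed ≈ 99.7 km/h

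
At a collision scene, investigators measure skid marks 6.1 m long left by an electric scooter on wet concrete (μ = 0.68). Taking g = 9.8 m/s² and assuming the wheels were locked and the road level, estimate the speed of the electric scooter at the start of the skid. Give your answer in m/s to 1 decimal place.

Initial speed ≈ 9.0 m/s

Deceleration a = μg = 0.68 × 9.8 = 6.664 m/s².
v = √(2a·d) = √(2 × 6.664 × 6.1) = √81.301 = 9.0167 m/s.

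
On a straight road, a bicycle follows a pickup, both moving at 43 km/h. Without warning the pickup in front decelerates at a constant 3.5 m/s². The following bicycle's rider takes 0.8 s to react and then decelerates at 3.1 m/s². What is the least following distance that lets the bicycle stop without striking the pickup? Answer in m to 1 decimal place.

Minimum gap ≈ 12.2 m

43 km/h ÷ 3.6 = 11.9444 m/s.
Leader travels v²/(2a_L) = 142.669 / 7.000 = 20.381 m before stopping.
Follower covers v·t_r = 11.9444 × 0.8 = 9.556 m while reacting, then v²/(2a_F) = 142.669 / 6.200 = 23.011 m while braking, for a total of 9.556 + 23.011 = 32.567 m.
Since a_F ≤ a_L and the follower starts braking later, the follower is never slower than the leader, so the closest approach is when both have stopped.
Minimum gap = 32.567 − 20.381 = 12.186 m.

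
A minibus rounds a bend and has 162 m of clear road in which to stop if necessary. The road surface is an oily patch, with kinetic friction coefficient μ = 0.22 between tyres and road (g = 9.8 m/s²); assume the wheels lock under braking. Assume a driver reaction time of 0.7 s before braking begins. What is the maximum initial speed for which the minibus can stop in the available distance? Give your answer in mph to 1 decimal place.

Maximum speed ≈ 55.8 mph

a = μg = 0.22 × 9.8 = 2.156 m/s².
Stopping distance: v·t_r + v²/(2a) = 162 with t_r = 0.7 s and a = 2.156 m/s².
So v² + 3.018 v − 698.54 = 0.
Positive root: v = −a·t_r + √((a·t_r)² + 2a·d) = −1.509 + √(2.277 + 698.54) = 24.9639 m/s.
24.9639 m/s ÷ 0.44704 = 55.843 mph.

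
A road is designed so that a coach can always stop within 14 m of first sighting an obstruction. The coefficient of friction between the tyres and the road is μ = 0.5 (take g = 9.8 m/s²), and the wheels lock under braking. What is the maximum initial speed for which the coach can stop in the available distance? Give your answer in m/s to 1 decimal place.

Maximum speed ≈ 11.7 m/s

a = μg = 0.5 × 9.8 = 4.900 m/s².
v²/(2a) = d ⇒ v = √(2 × 4.900 × 14) = √137.20 = 11.7132 m/s.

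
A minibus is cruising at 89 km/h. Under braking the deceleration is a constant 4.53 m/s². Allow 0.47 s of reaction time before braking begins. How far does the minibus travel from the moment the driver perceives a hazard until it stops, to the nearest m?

Total stopping distance ≈ 79 m

89 km/h ÷ 3.6 = 24.7222 m/s.
Reaction distance = v·t_r = 24.7222 × 0.47 = 11.619 m.
Braking distance = v²/(2a) = 24.7222² / (2 × 4.530) = 611.187 / 9.060 = 67.460 m.
Total = 11.619 + 67.460 = 79.079 m.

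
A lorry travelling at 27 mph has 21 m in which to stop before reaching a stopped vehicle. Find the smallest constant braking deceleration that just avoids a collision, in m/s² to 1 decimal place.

27 mph × 0.44704 = 12.0701 m/s.
v² = 2a·d ⇒ a = v²/(2d) = 12.0701² / (2 × 21.000) = 145.687 / 42.000 = 3.4687 m/s².

Required deceleration ≈ 3.5 m/s²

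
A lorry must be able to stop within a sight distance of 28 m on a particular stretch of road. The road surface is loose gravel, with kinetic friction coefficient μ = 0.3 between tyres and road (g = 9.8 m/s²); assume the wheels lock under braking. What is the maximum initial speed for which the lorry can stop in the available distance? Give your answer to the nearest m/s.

Maximum speed ≈ 13 m/s

a = μg = 0.3 × 9.8 = 2.940 m/s².
v²/(2a) = d ⇒ v = √(2 × 2.940 × 28) = √164.64 = 12.8312 m/s.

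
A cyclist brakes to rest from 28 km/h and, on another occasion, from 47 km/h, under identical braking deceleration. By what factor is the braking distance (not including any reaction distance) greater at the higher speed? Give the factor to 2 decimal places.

Braking distance d = v²/(2a), so with a fixed, d ∝ v².
Factor = (47/28)² = 1.6786² = 2.8177.

Factor ≈ 2.82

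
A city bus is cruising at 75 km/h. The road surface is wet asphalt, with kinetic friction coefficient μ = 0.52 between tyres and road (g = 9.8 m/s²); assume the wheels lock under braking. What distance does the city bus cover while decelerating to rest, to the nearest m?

Braking distance ≈ 43 m

75 km/h ÷ 3.6 = 20.8333 m/s.
a = μg = 0.52 × 9.8 = 5.096 m/s².
Braking distance = v²/(2a) = 20.8333² / (2 × 5.096) = 434.026 / 10.192 = 42.585 m.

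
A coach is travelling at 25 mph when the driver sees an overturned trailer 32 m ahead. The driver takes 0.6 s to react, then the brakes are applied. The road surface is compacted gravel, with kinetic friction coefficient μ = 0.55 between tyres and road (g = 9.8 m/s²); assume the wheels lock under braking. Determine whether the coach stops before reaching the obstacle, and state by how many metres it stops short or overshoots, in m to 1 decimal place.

Yes — it stops 13.7 m short of the obstacle

25 mph × 0.44704 = 11.1760 m/s.
a = μg = 0.55 × 9.8 = 5.390 m/s².
Reaction distance = 11.1760 × 0.6 = 6.706 m.
Braking distance = v²/(2a) = 124.903 / 10.780 = 11.587 m.
Total stopping distance = 6.706 + 11.587 = 18.293 m, vs 32 m available — it stops with 32 − 18.293 = 13.707 m to spare.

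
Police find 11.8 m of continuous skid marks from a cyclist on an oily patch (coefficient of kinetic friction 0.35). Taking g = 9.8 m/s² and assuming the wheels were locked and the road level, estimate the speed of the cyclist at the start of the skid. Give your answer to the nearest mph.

Initial speed ≈ 20 mph

Deceleration a = μg = 0.35 × 9.8 = 3.430 m/s².
v = √(2a·d) = √(2 × 3.430 × 11.8) = √80.948 = 8.9971 m/s.
= 8.9971 ÷ 0.44704 = 20.126 mph.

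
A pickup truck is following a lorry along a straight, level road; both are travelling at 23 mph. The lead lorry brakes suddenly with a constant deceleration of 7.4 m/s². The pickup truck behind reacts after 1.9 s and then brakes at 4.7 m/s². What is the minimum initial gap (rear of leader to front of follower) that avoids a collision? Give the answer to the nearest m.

Minimum gap ≈ 24 m

23 mph × 0.44704 = 10.2819 m/s.
Leader travels v²/(2a_L) = 105.717 / 14.800 = 7.143 m before stopping.
Follower covers v·t_r = 10.2819 × 1.9 = 19.536 m while reacting, then v²/(2a_F) = 105.717 / 9.400 = 11.246 m while braking, for a total of 19.536 + 11.246 = 30.782 m.
Since a_F ≤ a_L and the follower starts braking later, the follower is never slower than the leader, so the closest approach is when both have stopped.
Minimum gap = 30.782 − 7.143 = 23.639 m.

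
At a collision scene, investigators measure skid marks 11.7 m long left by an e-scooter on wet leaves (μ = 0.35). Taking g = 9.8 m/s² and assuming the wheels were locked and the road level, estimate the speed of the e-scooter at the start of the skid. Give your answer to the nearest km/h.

Initial speed ≈ 32 km/h

Deceleration a = μg = 0.35 × 9.8 = 3.430 m/s².
v = √(2a·d) = √(2 × 3.430 × 11.7) = √80.262 = 8.9589 m/s.
= 8.9589 × 3.6 = 32.252 km/h.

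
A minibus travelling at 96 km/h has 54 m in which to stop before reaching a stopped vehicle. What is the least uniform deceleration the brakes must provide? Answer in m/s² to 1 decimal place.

96 km/h ÷ 3.6 = 26.6667 m/s.
v² = 2a·d ⇒ a = v²/(2d) = 26.6667² / (2 × 54.000) = 711.113 / 108.000 = 6.5844 m/s².

Required deceleration ≈ 6.6 m/s²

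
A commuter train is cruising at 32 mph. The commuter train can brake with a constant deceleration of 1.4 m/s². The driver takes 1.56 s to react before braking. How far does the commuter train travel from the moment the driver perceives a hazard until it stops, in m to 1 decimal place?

32 mph × 0.44704 = 14.3053 m/s.
Reaction distance = v·t_r = 14.3053 × 1.56 = 22.316 m.
Braking distance = v²/(2a) = 14.3053² / (2 × 1.400) = 204.642 / 2.800 = 73.086 m.
Total = 22.316 + 73.086 = 95.402 m.

Total stopping distance ≈ 95.4 m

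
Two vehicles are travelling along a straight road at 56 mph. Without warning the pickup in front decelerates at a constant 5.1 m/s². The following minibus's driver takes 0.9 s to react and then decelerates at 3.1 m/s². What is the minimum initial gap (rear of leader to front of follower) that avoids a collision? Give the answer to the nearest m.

56 mph × 0.44704 = 25.0342 m/s.
Leader travels v²/(2a_L) = 626.711 / 10.200 = 61.442 m before stopping.
Follower covers v·t_r = 25.0342 × 0.9 = 22.531 m while reacting, then v²/(2a_F) = 626.711 / 6.200 = 101.082 m while braking, for a total of 22.531 + 101.082 = 123.613 m.
Since a_F ≤ a_L and the follower starts braking later, the follower is never slower than the leader, so the closest approach is when both have stopped.
Minimum gap = 123.613 − 61.442 = 62.171 m.

Minimum gap ≈ 62 m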